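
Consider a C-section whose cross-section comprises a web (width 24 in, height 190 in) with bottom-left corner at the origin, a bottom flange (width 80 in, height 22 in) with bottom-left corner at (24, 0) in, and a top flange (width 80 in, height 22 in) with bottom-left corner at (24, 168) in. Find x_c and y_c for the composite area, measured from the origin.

web: A = 24 × 190 = 4560.00, centroid at (12.00, 95.00).
bottom flange: A = 80 × 22 = 1760.00, centroid at (64.00, 11.00).
top flange: A = 80 × 22 = 1760.00, centroid at (64.00, 179.00).
ΣA = 8080.00 in²
ΣAx_c = (4560.00)(12.00) + (1760.00)(64.00) + (1760.00)(64.00) = 280000.00 in³
ΣAy_c = (4560.00)(95.00) + (1760.00)(11.00) + (1760.00)(179.00) = 767600.00 in³
x_c = 280000.00 / 8080.00 = 34.65 in
y_c = 767600.00 / 8080.00 = 95.00 in

x_c = 34.65 in, y_c = 95.00 in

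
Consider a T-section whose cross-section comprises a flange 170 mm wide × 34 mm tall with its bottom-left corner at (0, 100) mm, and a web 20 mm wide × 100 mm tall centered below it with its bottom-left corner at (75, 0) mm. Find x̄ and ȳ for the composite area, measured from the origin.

x̄ = 85.00 mm, ȳ = 99.78 mm

Part | A | x̄ᵢ | ȳᵢ | A·x̄ᵢ | A·ȳᵢ
web | 2000.00 | 85.00 | 50.00 | 170000.00 | 100000.00
flange | 5780.00 | 85.00 | 117.00 | 491300.00 | 676260.00
Σ | 7780.00 |  |  | 661300.00 | 776260.00
x̄ = 661300.00 / 7780.00 = 85.00 mm
ȳ = 776260.00 / 7780.00 = 99.78 mm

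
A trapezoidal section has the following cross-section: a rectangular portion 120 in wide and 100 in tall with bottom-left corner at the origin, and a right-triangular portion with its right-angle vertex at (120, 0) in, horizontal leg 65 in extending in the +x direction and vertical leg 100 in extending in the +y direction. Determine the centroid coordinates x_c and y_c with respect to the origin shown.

rectangular portion: A = 120 × 100 = 12000.00, centroid at (60.00, 50.00).
triangular portion: A = ½·65·100 = 3250.00, centroid at (141.67, 33.33).
ΣA = 15250.00 in²
ΣAx_c = (12000.00)(60.00) + (3250.00)(141.67) = 1180416.67 in³
ΣAy_c = (12000.00)(50.00) + (3250.00)(33.33) = 708333.33 in³
x_c = 1180416.67 / 15250.00 = 77.40 in
y_c = 708333.33 / 15250.00 = 46.45 in

x_c = 77.40 in, y_c = 46.45 in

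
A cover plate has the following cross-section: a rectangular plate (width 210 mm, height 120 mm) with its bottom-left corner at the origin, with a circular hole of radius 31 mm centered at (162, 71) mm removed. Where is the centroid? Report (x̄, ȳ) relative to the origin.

x̄ = 97.24 mm, ȳ = 58.50 mm

Part | A | x̄ᵢ | ȳᵢ | A·x̄ᵢ | A·ȳᵢ
plate | 25200.00 | 105.00 | 60.00 | 2646000.00 | 1512000.00
hole | -3019.07 | 162.00 | 71.00 | -489089.43 | -214354.01
Σ | 22180.93 |  |  | 2156910.57 | 1297645.99
x̄ = 2156910.57 / 22180.93 = 97.24 mm
ȳ = 1297645.99 / 22180.93 = 58.50 mm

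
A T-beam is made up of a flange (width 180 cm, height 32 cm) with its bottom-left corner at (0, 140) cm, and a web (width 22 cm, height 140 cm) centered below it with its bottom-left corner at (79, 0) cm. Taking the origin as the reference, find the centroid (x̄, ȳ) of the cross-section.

web: A = 22 × 140 = 3080.00, centroid at (90.00, 70.00).
flange: A = 180 × 32 = 5760.00, centroid at (90.00, 156.00).
ΣA = 8840.00 cm², ΣAx̄ = 795600.00 cm³, ΣAȳ = 1114160.00 cm³.
x̄ = 795600.00/8840.00 = 90.00 cm; ȳ = 1114160.00/8840.00 = 126.04 cm.

x̄ = 90.00 cm, ȳ = 126.04 cm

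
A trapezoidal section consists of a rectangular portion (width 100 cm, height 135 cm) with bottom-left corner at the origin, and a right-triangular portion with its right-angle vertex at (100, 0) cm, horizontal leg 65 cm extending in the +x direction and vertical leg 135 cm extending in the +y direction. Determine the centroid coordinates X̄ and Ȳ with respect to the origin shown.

rectangular portion: A = 100 × 135 = 13500.00, centroid at (50.00, 67.50).
triangular portion: A = ½·65·135 = 4387.50, centroid at (121.67, 45.00).
ΣA = 17887.50 cm², ΣAX̄ = 1208812.50 cm³, ΣAȲ = 1108687.50 cm³.
X̄ = 1208812.50/17887.50 = 67.58 cm; Ȳ = 1108687.50/17887.50 = 61.98 cm.

X̄ = 67.58 cm, Ȳ = 61.98 cm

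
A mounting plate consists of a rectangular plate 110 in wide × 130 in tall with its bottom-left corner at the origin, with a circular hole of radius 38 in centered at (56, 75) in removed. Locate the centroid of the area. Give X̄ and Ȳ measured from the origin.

X̄ = 54.54 in, Ȳ = 60.35 in

plate: A = 110 × 130 = 14300.00, centroid at (55.00, 65.00).
hole: A = −π·38² = -4536.46, centroid at (56.00, 75.00).
ΣA = 9763.54 in²
ΣAX̄ = (14300.00)(55.00) + (-4536.46)(56.00) = 532458.25 in³
ΣAȲ = (14300.00)(65.00) + (-4536.46)(75.00) = 589265.52 in³
X̄ = 532458.25 / 9763.54 = 54.54 in
Ȳ = 589265.52 / 9763.54 = 60.35 in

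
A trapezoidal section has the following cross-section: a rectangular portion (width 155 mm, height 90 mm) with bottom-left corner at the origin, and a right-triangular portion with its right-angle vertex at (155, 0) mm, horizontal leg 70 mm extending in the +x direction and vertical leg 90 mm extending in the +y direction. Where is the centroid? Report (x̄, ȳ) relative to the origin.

x̄ = 96.07 mm, ȳ = 42.24 mm

rectangular portion: A = 155 × 90 = 13950.00, centroid at (77.50, 45.00).
triangular portion: A = ½·70·90 = 3150.00, centroid at (178.33, 30.00).
ΣA = 17100.00 mm²
ΣAx̄ = (13950.00)(77.50) + (3150.00)(178.33) = 1642875.00 mm³
ΣAȳ = (13950.00)(45.00) + (3150.00)(30.00) = 722250.00 mm³
x̄ = 1642875.00 / 17100.00 = 96.07 mm
ȳ = 722250.00 / 17100.00 = 42.24 mm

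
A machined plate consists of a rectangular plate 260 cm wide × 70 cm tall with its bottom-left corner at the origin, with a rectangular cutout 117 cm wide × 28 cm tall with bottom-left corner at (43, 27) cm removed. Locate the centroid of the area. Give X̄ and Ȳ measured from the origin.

Part | A | x̄ᵢ | ȳᵢ | A·x̄ᵢ | A·ȳᵢ
plate | 18200.00 | 130.00 | 35.00 | 2366000.00 | 637000.00
hole | -3276.00 | 101.50 | 41.00 | -332514.00 | -134316.00
Σ | 14924.00 |  |  | 2033486.00 | 502684.00
X̄ = 2033486.00 / 14924.00 = 136.26 cm
Ȳ = 502684.00 / 14924.00 = 33.68 cm

X̄ = 136.26 cm, Ȳ = 33.68 cm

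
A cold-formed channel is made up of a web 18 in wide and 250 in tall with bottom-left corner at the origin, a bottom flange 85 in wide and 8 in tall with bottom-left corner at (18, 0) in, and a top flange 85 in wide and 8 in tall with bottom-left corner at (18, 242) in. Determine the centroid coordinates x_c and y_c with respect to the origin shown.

web: A = 18 × 250 = 4500.00, centroid at (9.00, 125.00).
bottom flange: A = 85 × 8 = 680.00, centroid at (60.50, 4.00).
top flange: A = 85 × 8 = 680.00, centroid at (60.50, 246.00).
ΣA = 5860.00 in², ΣAx_c = 122780.00 in³, ΣAy_c = 732500.00 in³.
x_c = 122780.00/5860.00 = 20.95 in; y_c = 732500.00/5860.00 = 125.00 in.

x_c = 20.95 in, y_c = 125.00 in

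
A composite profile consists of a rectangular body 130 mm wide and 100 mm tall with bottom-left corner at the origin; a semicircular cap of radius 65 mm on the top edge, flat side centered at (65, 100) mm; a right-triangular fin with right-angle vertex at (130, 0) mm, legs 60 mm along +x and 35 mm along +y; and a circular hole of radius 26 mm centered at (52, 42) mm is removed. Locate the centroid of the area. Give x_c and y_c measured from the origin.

x_c = 71.30 mm, y_c = 76.49 mm

rectangular body: A = 130 × 100 = 13000.00, centroid at (65.00, 50.00).
semicircular top: A = ½π·65² = 6636.61, centroid at (65.00, 127.59).
triangular fin: A = ½·60·35 = 1050.00, centroid at (150.00, 11.67).
hole: A = −π·26² = -2123.72, centroid at (52.00, 42.00).
ΣA = 18562.90 mm², ΣAx_c = 1323446.68 mm³, ΣAy_c = 1419798.68 mm³.
x_c = 1323446.68/18562.90 = 71.30 mm; y_c = 1419798.68/18562.90 = 76.49 mm.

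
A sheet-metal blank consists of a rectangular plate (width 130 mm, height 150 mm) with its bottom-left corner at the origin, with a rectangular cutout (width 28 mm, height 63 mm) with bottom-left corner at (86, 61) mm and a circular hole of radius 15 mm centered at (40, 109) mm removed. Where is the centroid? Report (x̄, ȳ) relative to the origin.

x̄ = 62.41 mm, ȳ = 71.78 mm

plate: A = 130 × 150 = 19500.00, centroid at (65.00, 75.00).
hole 1: A = −(28 × 63) = -1764.00, centroid at (100.00, 92.50).
hole 2: A = −π·15² = -706.86, centroid at (40.00, 109.00).
ΣA = 17029.14 mm², ΣAx̄ = 1062825.67 mm³, ΣAȳ = 1222282.44 mm³.
x̄ = 1062825.67/17029.14 = 62.41 mm; ȳ = 1222282.44/17029.14 = 71.78 mm.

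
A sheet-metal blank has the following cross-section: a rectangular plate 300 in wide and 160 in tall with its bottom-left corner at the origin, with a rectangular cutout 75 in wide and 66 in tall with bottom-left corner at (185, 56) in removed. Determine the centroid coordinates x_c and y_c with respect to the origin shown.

x_c = 141.66 in, y_c = 78.97 in

plate: A = 300 × 160 = 48000.00, centroid at (150.00, 80.00).
hole: A = −(75 × 66) = -4950.00, centroid at (222.50, 89.00).
ΣA = 43050.00 in²
ΣAx_c = (48000.00)(150.00) + (-4950.00)(222.50) = 6098625.00 in³
ΣAy_c = (48000.00)(80.00) + (-4950.00)(89.00) = 3399450.00 in³
x_c = 6098625.00 / 43050.00 = 141.66 in
y_c = 3399450.00 / 43050.00 = 78.97 in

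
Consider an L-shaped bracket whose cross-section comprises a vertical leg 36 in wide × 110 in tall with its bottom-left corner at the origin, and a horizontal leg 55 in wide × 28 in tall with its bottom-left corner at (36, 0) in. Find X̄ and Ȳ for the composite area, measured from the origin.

X̄ = 30.74 in, Ȳ = 43.52 in

vertical leg: A = 36 × 110 = 3960.00, centroid at (18.00, 55.00).
horizontal leg: A = 55 × 28 = 1540.00, centroid at (63.50, 14.00).
ΣA = 5500.00 in², ΣAX̄ = 169070.00 in³, ΣAȲ = 239360.00 in³.
X̄ = 169070.00/5500.00 = 30.74 in; Ȳ = 239360.00/5500.00 = 43.52 in.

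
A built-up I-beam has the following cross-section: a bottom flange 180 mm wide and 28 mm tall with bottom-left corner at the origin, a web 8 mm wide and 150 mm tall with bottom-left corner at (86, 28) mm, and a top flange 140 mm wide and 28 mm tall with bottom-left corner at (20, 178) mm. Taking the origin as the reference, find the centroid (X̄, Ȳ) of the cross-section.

X̄ = 90.00 mm, Ȳ = 93.19 mm

bottom flange: A = 180 × 28 = 5040.00, centroid at (90.00, 14.00).
web: A = 8 × 150 = 1200.00, centroid at (90.00, 103.00).
top flange: A = 140 × 28 = 3920.00, centroid at (90.00, 192.00).
ΣA = 10160.00 mm²
ΣAX̄ = (5040.00)(90.00) + (1200.00)(90.00) + (3920.00)(90.00) = 914400.00 mm³
ΣAȲ = (5040.00)(14.00) + (1200.00)(103.00) + (3920.00)(192.00) = 946800.00 mm³
X̄ = 914400.00 / 10160.00 = 90.00 mm
Ȳ = 946800.00 / 10160.00 = 93.19 mm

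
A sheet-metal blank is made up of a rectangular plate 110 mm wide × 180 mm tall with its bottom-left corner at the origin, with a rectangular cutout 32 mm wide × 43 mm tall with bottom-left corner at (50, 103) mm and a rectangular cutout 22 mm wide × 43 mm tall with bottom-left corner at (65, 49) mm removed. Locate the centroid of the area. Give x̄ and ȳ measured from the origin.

x̄ = 53.00 mm, ȳ = 88.34 mm

plate: A = 110 × 180 = 19800.00, centroid at (55.00, 90.00).
hole 1: A = −(32 × 43) = -1376.00, centroid at (66.00, 124.50).
hole 2: A = −(22 × 43) = -946.00, centroid at (76.00, 70.50).
ΣA = 17478.00 mm²
ΣAx̄ = (19800.00)(55.00) + (-1376.00)(66.00) + (-946.00)(76.00) = 926288.00 mm³
ΣAȳ = (19800.00)(90.00) + (-1376.00)(124.50) + (-946.00)(70.50) = 1543995.00 mm³
x̄ = 926288.00 / 17478.00 = 53.00 mm
ȳ = 1543995.00 / 17478.00 = 88.34 mm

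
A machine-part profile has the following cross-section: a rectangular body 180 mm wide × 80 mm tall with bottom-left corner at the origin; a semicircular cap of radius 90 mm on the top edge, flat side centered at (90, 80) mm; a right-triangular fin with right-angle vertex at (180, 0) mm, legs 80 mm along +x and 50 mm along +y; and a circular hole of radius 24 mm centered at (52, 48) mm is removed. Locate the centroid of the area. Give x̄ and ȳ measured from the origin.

x̄ = 101.06 mm, ȳ = 74.19 mm

rectangular body: A = 180 × 80 = 14400.00, centroid at (90.00, 40.00).
semicircular top: A = ½π·90² = 12723.45, centroid at (90.00, 118.20).
triangular fin: A = ½·80·50 = 2000.00, centroid at (206.67, 16.67).
hole: A = −π·24² = -1809.56, centroid at (52.00, 48.00).
ΣA = 27313.89 mm², ΣAx̄ = 2760346.87 mm³, ΣAȳ = 2026350.60 mm³.
x̄ = 2760346.87/27313.89 = 101.06 mm; ȳ = 2026350.60/27313.89 = 74.19 mm.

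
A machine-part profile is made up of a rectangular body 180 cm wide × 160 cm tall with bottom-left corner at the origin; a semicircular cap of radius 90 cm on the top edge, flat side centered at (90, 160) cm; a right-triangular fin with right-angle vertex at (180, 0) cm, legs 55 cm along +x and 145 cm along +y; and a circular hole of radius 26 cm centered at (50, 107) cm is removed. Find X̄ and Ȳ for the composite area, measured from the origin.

rectangular body: A = 180 × 160 = 28800.00, centroid at (90.00, 80.00).
semicircular top: A = ½π·90² = 12723.45, centroid at (90.00, 198.20).
triangular fin: A = ½·55·145 = 3987.50, centroid at (198.33, 48.33).
hole: A = −π·26² = -2123.72, centroid at (50.00, 107.00).
ΣA = 43387.23 cm²
ΣAX̄ = (28800.00)(90.00) + (12723.45)(90.00) + (3987.50)(198.33) + (-2123.72)(50.00) = 4421778.86 cm³
ΣAȲ = (28800.00)(80.00) + (12723.45)(198.20) + (3987.50)(48.33) + (-2123.72)(107.00) = 4791243.53 cm³
X̄ = 4421778.86 / 43387.23 = 101.91 cm
Ȳ = 4791243.53 / 43387.23 = 110.43 cm

X̄ = 101.91 cm, Ȳ = 110.43 cm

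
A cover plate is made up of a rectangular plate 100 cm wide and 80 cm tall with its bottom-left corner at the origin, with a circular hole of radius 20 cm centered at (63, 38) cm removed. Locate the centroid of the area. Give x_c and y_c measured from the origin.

plate: A = 100 × 80 = 8000.00, centroid at (50.00, 40.00).
hole: A = −π·20² = -1256.64, centroid at (63.00, 38.00).
ΣA = 6743.36 cm²
ΣAx_c = (8000.00)(50.00) + (-1256.64)(63.00) = 320831.87 cm³
ΣAy_c = (8000.00)(40.00) + (-1256.64)(38.00) = 272247.79 cm³
x_c = 320831.87 / 6743.36 = 47.58 cm
y_c = 272247.79 / 6743.36 = 40.37 cm

x_c = 47.58 cm, y_c = 40.37 cm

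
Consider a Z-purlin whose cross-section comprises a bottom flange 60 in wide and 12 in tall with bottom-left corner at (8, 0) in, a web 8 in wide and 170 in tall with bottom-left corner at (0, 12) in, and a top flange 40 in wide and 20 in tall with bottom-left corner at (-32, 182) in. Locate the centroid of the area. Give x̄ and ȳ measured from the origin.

bottom flange: A = 60 × 12 = 720.00, centroid at (38.00, 6.00).
web: A = 8 × 170 = 1360.00, centroid at (4.00, 97.00).
top flange: A = 40 × 20 = 800.00, centroid at (-12.00, 192.00).
ΣA = 2880.00 in², ΣAx̄ = 23200.00 in³, ΣAȳ = 289840.00 in³.
x̄ = 23200.00/2880.00 = 8.06 in; ȳ = 289840.00/2880.00 = 100.64 in.

x̄ = 8.06 in, ȳ = 100.64 in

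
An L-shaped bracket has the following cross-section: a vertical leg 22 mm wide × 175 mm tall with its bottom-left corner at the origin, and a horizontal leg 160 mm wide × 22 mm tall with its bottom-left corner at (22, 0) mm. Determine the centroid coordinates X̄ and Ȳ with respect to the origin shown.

X̄ = 54.46 mm, Ȳ = 50.96 mm

Part | A | x̄ᵢ | ȳᵢ | A·x̄ᵢ | A·ȳᵢ
vertical leg | 3850.00 | 11.00 | 87.50 | 42350.00 | 336875.00
horizontal leg | 3520.00 | 102.00 | 11.00 | 359040.00 | 38720.00
Σ | 7370.00 |  |  | 401390.00 | 375595.00
X̄ = 401390.00 / 7370.00 = 54.46 mm
Ȳ = 375595.00 / 7370.00 = 50.96 mm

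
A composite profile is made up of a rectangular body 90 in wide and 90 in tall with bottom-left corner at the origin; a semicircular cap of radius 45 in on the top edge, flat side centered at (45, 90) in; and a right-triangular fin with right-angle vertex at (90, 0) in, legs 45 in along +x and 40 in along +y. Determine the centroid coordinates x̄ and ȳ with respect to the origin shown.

rectangular body: A = 90 × 90 = 8100.00, centroid at (45.00, 45.00).
semicircular top: A = ½π·45² = 3180.86, centroid at (45.00, 109.10).
triangular fin: A = ½·45·40 = 900.00, centroid at (105.00, 13.33).
ΣA = 12180.86 in²
ΣAx̄ = (8100.00)(45.00) + (3180.86)(45.00) + (900.00)(105.00) = 602138.82 in³
ΣAȳ = (8100.00)(45.00) + (3180.86)(109.10) + (900.00)(13.33) = 723527.63 in³
x̄ = 602138.82 / 12180.86 = 49.43 in
ȳ = 723527.63 / 12180.86 = 59.40 in

x̄ = 49.43 in, ȳ = 59.40 in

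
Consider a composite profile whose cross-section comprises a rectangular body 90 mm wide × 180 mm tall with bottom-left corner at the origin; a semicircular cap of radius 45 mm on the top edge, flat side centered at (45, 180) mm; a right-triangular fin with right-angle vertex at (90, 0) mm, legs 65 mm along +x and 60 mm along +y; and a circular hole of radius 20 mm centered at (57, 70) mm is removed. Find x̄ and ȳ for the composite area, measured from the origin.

x̄ = 50.72 mm, ȳ = 101.74 mm

Part | A | x̄ᵢ | ȳᵢ | A·x̄ᵢ | A·ȳᵢ
rectangular body | 16200.00 | 45.00 | 90.00 | 729000.00 | 1458000.00
semicircular top | 3180.86 | 45.00 | 199.10 | 143138.82 | 633305.26
triangular fin | 1950.00 | 111.67 | 20.00 | 217750.00 | 39000.00
hole | -1256.64 | 57.00 | 70.00 | -71628.31 | -87964.59
Σ | 20074.23 |  |  | 1018260.50 | 2042340.67
x̄ = 1018260.50 / 20074.23 = 50.72 mm
ȳ = 2042340.67 / 20074.23 = 101.74 mm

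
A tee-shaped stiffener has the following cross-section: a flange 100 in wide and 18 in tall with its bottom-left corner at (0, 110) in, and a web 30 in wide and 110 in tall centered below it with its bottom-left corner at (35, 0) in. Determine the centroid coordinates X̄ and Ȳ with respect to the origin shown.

Part | A | x̄ᵢ | ȳᵢ | A·x̄ᵢ | A·ȳᵢ
web | 3300.00 | 50.00 | 55.00 | 165000.00 | 181500.00
flange | 1800.00 | 50.00 | 119.00 | 90000.00 | 214200.00
Σ | 5100.00 |  |  | 255000.00 | 395700.00
X̄ = 255000.00 / 5100.00 = 50.00 in
Ȳ = 395700.00 / 5100.00 = 77.59 in

X̄ = 50.00 in, Ȳ = 77.59 in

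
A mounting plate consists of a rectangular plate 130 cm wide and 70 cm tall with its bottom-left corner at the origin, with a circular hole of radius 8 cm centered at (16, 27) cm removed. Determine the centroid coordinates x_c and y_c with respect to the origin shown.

plate: A = 130 × 70 = 9100.00, centroid at (65.00, 35.00).
hole: A = −π·8² = -201.06, centroid at (16.00, 27.00).
ΣA = 8898.94 cm²
ΣAx_c = (9100.00)(65.00) + (-201.06)(16.00) = 588283.01 cm³
ΣAy_c = (9100.00)(35.00) + (-201.06)(27.00) = 313071.33 cm³
x_c = 588283.01 / 8898.94 = 66.11 cm
y_c = 313071.33 / 8898.94 = 35.18 cm

x_c = 66.11 cm, y_c = 35.18 cm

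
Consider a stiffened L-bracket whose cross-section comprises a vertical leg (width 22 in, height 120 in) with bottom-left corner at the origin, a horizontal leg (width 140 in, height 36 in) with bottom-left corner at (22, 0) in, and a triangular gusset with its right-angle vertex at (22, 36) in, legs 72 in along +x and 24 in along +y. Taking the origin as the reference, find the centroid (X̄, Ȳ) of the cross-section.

X̄ = 62.32 in, Ȳ = 33.61 in

Part | A | x̄ᵢ | ȳᵢ | A·x̄ᵢ | A·ȳᵢ
vertical leg | 2640.00 | 11.00 | 60.00 | 29040.00 | 158400.00
horizontal leg | 5040.00 | 92.00 | 18.00 | 463680.00 | 90720.00
gusset | 864.00 | 46.00 | 44.00 | 39744.00 | 38016.00
Σ | 8544.00 |  |  | 532464.00 | 287136.00
X̄ = 532464.00 / 8544.00 = 62.32 in
Ȳ = 287136.00 / 8544.00 = 33.61 in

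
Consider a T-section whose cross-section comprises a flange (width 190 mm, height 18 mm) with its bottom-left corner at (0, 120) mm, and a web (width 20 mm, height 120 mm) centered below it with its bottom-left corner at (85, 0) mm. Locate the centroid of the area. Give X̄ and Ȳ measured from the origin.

web: A = 20 × 120 = 2400.00, centroid at (95.00, 60.00).
flange: A = 190 × 18 = 3420.00, centroid at (95.00, 129.00).
ΣA = 5820.00 mm², ΣAX̄ = 552900.00 mm³, ΣAȲ = 585180.00 mm³.
X̄ = 552900.00/5820.00 = 95.00 mm; Ȳ = 585180.00/5820.00 = 100.55 mm.

X̄ = 95.00 mm, Ȳ = 100.55 mm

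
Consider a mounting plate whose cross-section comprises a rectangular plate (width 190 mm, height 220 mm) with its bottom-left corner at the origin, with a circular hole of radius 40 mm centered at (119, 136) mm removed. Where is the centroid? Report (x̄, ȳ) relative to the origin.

x̄ = 91.72 mm, ȳ = 106.45 mm

Part | A | x̄ᵢ | ȳᵢ | A·x̄ᵢ | A·ȳᵢ
plate | 41800.00 | 95.00 | 110.00 | 3971000.00 | 4598000.00
hole | -5026.55 | 119.00 | 136.00 | -598159.24 | -683610.56
Σ | 36773.45 |  |  | 3372840.76 | 3914389.44
x̄ = 3372840.76 / 36773.45 = 91.72 mm
ȳ = 3914389.44 / 36773.45 = 106.45 mm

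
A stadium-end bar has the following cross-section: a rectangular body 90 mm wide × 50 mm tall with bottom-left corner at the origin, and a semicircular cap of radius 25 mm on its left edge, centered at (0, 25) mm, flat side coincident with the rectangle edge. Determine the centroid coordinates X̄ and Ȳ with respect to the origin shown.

rectangular body: A = 90 × 50 = 4500.00, centroid at (45.00, 25.00).
semicircular end: A = ½π·25² = 981.75, centroid at (-10.61, 25.00).
ΣA = 5481.75 mm²
ΣAX̄ = (4500.00)(45.00) + (981.75)(-10.61) = 192083.33 mm³
ΣAȲ = (4500.00)(25.00) + (981.75)(25.00) = 137043.69 mm³
X̄ = 192083.33 / 5481.75 = 35.04 mm
Ȳ = 137043.69 / 5481.75 = 25.00 mm

X̄ = 35.04 mm, Ȳ = 25.00 mm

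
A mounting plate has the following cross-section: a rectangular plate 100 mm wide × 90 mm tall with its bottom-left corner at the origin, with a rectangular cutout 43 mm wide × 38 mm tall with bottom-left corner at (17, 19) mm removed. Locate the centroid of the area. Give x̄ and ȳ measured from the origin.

x̄ = 52.55 mm, ȳ = 46.55 mm

plate: A = 100 × 90 = 9000.00, centroid at (50.00, 45.00).
hole: A = −(43 × 38) = -1634.00, centroid at (38.50, 38.00).
ΣA = 7366.00 mm², ΣAx̄ = 387091.00 mm³, ΣAȳ = 342908.00 mm³.
x̄ = 387091.00/7366.00 = 52.55 mm; ȳ = 342908.00/7366.00 = 46.55 mm.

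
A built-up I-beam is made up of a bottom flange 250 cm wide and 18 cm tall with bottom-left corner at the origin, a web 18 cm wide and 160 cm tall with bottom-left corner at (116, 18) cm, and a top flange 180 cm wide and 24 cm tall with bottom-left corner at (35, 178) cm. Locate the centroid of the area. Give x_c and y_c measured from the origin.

bottom flange: A = 250 × 18 = 4500.00, centroid at (125.00, 9.00).
web: A = 18 × 160 = 2880.00, centroid at (125.00, 98.00).
top flange: A = 180 × 24 = 4320.00, centroid at (125.00, 190.00).
ΣA = 11700.00 cm²
ΣAx_c = (4500.00)(125.00) + (2880.00)(125.00) + (4320.00)(125.00) = 1462500.00 cm³
ΣAy_c = (4500.00)(9.00) + (2880.00)(98.00) + (4320.00)(190.00) = 1143540.00 cm³
x_c = 1462500.00 / 11700.00 = 125.00 cm
y_c = 1143540.00 / 11700.00 = 97.74 cm

x_c = 125.00 cm, y_c = 97.74 cm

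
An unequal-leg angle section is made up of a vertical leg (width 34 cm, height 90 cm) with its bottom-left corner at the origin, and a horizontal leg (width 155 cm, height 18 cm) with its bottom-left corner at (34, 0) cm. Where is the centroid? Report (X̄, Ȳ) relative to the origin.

X̄ = 62.07 cm, Ȳ = 27.83 cm

Part | A | x̄ᵢ | ȳᵢ | A·x̄ᵢ | A·ȳᵢ
vertical leg | 3060.00 | 17.00 | 45.00 | 52020.00 | 137700.00
horizontal leg | 2790.00 | 111.50 | 9.00 | 311085.00 | 25110.00
Σ | 5850.00 |  |  | 363105.00 | 162810.00
X̄ = 363105.00 / 5850.00 = 62.07 cm
Ȳ = 162810.00 / 5850.00 = 27.83 cm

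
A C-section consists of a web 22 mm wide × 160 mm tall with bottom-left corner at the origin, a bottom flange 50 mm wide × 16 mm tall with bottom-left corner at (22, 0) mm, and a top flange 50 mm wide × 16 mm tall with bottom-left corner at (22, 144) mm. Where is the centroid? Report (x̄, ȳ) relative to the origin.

x̄ = 22.25 mm, ȳ = 80.00 mm

Part | A | x̄ᵢ | ȳᵢ | A·x̄ᵢ | A·ȳᵢ
web | 3520.00 | 11.00 | 80.00 | 38720.00 | 281600.00
bottom flange | 800.00 | 47.00 | 8.00 | 37600.00 | 6400.00
top flange | 800.00 | 47.00 | 152.00 | 37600.00 | 121600.00
Σ | 5120.00 |  |  | 113920.00 | 409600.00
x̄ = 113920.00 / 5120.00 = 22.25 mm
ȳ = 409600.00 / 5120.00 = 80.00 mm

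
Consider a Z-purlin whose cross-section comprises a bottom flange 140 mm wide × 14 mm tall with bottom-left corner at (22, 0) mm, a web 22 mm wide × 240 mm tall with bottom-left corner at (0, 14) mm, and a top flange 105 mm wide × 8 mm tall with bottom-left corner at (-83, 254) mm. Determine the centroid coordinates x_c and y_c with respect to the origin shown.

bottom flange: A = 140 × 14 = 1960.00, centroid at (92.00, 7.00).
web: A = 22 × 240 = 5280.00, centroid at (11.00, 134.00).
top flange: A = 105 × 8 = 840.00, centroid at (-30.50, 258.00).
ΣA = 8080.00 mm²
ΣAx_c = (1960.00)(92.00) + (5280.00)(11.00) + (840.00)(-30.50) = 212780.00 mm³
ΣAy_c = (1960.00)(7.00) + (5280.00)(134.00) + (840.00)(258.00) = 937960.00 mm³
x_c = 212780.00 / 8080.00 = 26.33 mm
y_c = 937960.00 / 8080.00 = 116.08 mm

x_c = 26.33 mm, y_c = 116.08 mm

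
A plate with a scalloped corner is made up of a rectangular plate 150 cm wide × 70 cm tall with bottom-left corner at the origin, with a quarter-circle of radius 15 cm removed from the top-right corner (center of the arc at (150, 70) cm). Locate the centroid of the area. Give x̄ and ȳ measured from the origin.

plate: A = 150 × 70 = 10500.00, centroid at (75.00, 35.00).
removed quarter-circle: A = −¼π·15² = -176.71, centroid at (143.63, 63.63).
ΣA = 10323.29 cm², ΣAx̄ = 762117.81 cm³, ΣAȳ = 356254.98 cm³.
x̄ = 762117.81/10323.29 = 73.83 cm; ȳ = 356254.98/10323.29 = 34.51 cm.

x̄ = 73.83 cm, ȳ = 34.51 cm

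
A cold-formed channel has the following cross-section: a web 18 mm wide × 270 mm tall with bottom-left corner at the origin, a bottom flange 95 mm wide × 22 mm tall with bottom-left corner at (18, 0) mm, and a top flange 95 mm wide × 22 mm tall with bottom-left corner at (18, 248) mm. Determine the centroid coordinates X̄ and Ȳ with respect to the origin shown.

X̄ = 35.12 mm, Ȳ = 135.00 mm

web: A = 18 × 270 = 4860.00, centroid at (9.00, 135.00).
bottom flange: A = 95 × 22 = 2090.00, centroid at (65.50, 11.00).
top flange: A = 95 × 22 = 2090.00, centroid at (65.50, 259.00).
ΣA = 9040.00 mm²
ΣAX̄ = (4860.00)(9.00) + (2090.00)(65.50) + (2090.00)(65.50) = 317530.00 mm³
ΣAȲ = (4860.00)(135.00) + (2090.00)(11.00) + (2090.00)(259.00) = 1220400.00 mm³
X̄ = 317530.00 / 9040.00 = 35.12 mm
Ȳ = 1220400.00 / 9040.00 = 135.00 mm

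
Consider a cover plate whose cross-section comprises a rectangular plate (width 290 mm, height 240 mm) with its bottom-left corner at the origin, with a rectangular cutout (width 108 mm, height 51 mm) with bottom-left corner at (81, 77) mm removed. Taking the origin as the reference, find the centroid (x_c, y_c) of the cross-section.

x_c = 145.86 mm, y_c = 121.50 mm

plate: A = 290 × 240 = 69600.00, centroid at (145.00, 120.00).
hole: A = −(108 × 51) = -5508.00, centroid at (135.00, 102.50).
ΣA = 64092.00 mm²
ΣAx_c = (69600.00)(145.00) + (-5508.00)(135.00) = 9348420.00 mm³
ΣAy_c = (69600.00)(120.00) + (-5508.00)(102.50) = 7787430.00 mm³
x_c = 9348420.00 / 64092.00 = 145.86 mm
y_c = 7787430.00 / 64092.00 = 121.50 mm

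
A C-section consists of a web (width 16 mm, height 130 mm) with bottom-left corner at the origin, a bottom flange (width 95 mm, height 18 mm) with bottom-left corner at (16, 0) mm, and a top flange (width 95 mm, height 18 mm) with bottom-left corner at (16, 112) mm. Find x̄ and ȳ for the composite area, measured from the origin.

web: A = 16 × 130 = 2080.00, centroid at (8.00, 65.00).
bottom flange: A = 95 × 18 = 1710.00, centroid at (63.50, 9.00).
top flange: A = 95 × 18 = 1710.00, centroid at (63.50, 121.00).
ΣA = 5500.00 mm²
ΣAx̄ = (2080.00)(8.00) + (1710.00)(63.50) + (1710.00)(63.50) = 233810.00 mm³
ΣAȳ = (2080.00)(65.00) + (1710.00)(9.00) + (1710.00)(121.00) = 357500.00 mm³
x̄ = 233810.00 / 5500.00 = 42.51 mm
ȳ = 357500.00 / 5500.00 = 65.00 mm

x̄ = 42.51 mm, ȳ = 65.00 mm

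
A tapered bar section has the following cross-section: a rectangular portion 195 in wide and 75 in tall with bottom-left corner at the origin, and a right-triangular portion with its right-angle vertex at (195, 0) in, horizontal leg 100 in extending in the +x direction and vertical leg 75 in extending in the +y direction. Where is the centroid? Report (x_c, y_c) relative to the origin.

rectangular portion: A = 195 × 75 = 14625.00, centroid at (97.50, 37.50).
triangular portion: A = ½·100·75 = 3750.00, centroid at (228.33, 25.00).
ΣA = 18375.00 in²
ΣAx_c = (14625.00)(97.50) + (3750.00)(228.33) = 2282187.50 in³
ΣAy_c = (14625.00)(37.50) + (3750.00)(25.00) = 642187.50 in³
x_c = 2282187.50 / 18375.00 = 124.20 in
y_c = 642187.50 / 18375.00 = 34.95 in

x_c = 124.20 in, y_c = 34.95 in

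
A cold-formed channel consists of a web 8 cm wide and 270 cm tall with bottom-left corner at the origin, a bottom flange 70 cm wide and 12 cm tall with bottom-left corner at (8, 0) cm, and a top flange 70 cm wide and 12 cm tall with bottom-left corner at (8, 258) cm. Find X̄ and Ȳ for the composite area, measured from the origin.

X̄ = 21.06 cm, Ȳ = 135.00 cm

web: A = 8 × 270 = 2160.00, centroid at (4.00, 135.00).
bottom flange: A = 70 × 12 = 840.00, centroid at (43.00, 6.00).
top flange: A = 70 × 12 = 840.00, centroid at (43.00, 264.00).
ΣA = 3840.00 cm²
ΣAX̄ = (2160.00)(4.00) + (840.00)(43.00) + (840.00)(43.00) = 80880.00 cm³
ΣAȲ = (2160.00)(135.00) + (840.00)(6.00) + (840.00)(264.00) = 518400.00 cm³
X̄ = 80880.00 / 3840.00 = 21.06 cm
Ȳ = 518400.00 / 3840.00 = 135.00 cm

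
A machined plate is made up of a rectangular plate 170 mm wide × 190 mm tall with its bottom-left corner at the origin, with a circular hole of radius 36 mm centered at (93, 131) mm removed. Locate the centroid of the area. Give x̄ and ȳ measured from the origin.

x̄ = 83.85 mm, ȳ = 89.81 mm

Part | A | x̄ᵢ | ȳᵢ | A·x̄ᵢ | A·ȳᵢ
plate | 32300.00 | 85.00 | 95.00 | 2745500.00 | 3068500.00
hole | -4071.50 | 93.00 | 131.00 | -378649.88 | -533367.03
Σ | 28228.50 |  |  | 2366850.12 | 2535132.97
x̄ = 2366850.12 / 28228.50 = 83.85 mm
ȳ = 2535132.97 / 28228.50 = 89.81 mm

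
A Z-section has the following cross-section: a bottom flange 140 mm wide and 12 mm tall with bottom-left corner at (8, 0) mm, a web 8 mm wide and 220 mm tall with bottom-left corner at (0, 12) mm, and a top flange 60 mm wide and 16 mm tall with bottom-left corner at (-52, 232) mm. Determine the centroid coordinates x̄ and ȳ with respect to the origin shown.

bottom flange: A = 140 × 12 = 1680.00, centroid at (78.00, 6.00).
web: A = 8 × 220 = 1760.00, centroid at (4.00, 122.00).
top flange: A = 60 × 16 = 960.00, centroid at (-22.00, 240.00).
ΣA = 4400.00 mm²
ΣAx̄ = (1680.00)(78.00) + (1760.00)(4.00) + (960.00)(-22.00) = 116960.00 mm³
ΣAȳ = (1680.00)(6.00) + (1760.00)(122.00) + (960.00)(240.00) = 455200.00 mm³
x̄ = 116960.00 / 4400.00 = 26.58 mm
ȳ = 455200.00 / 4400.00 = 103.45 mm

x̄ = 26.58 mm, ȳ = 103.45 mm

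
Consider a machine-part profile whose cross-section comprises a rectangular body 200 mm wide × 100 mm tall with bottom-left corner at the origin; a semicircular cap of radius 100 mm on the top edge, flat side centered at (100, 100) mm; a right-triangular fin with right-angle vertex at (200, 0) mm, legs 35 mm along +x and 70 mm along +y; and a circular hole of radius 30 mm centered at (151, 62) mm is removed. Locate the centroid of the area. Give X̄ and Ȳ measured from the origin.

rectangular body: A = 200 × 100 = 20000.00, centroid at (100.00, 50.00).
semicircular top: A = ½π·100² = 15707.96, centroid at (100.00, 142.44).
triangular fin: A = ½·35·70 = 1225.00, centroid at (211.67, 23.33).
hole: A = −π·30² = -2827.43, centroid at (151.00, 62.00).
ΣA = 34105.53 mm²
ΣAX̄ = (20000.00)(100.00) + (15707.96)(100.00) + (1225.00)(211.67) + (-2827.43)(151.00) = 3403145.55 mm³
ΣAȲ = (20000.00)(50.00) + (15707.96)(142.44) + (1225.00)(23.33) + (-2827.43)(62.00) = 3090745.46 mm³
X̄ = 3403145.55 / 34105.53 = 99.78 mm
Ȳ = 3090745.46 / 34105.53 = 90.62 mm

X̄ = 99.78 mm, Ȳ = 90.62 mm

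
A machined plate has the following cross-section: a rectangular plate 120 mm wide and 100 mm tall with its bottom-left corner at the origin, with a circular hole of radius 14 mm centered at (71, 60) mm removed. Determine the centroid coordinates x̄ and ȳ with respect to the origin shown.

x̄ = 59.41 mm, ȳ = 49.46 mm

plate: A = 120 × 100 = 12000.00, centroid at (60.00, 50.00).
hole: A = −π·14² = -615.75, centroid at (71.00, 60.00).
ΣA = 11384.25 mm²
ΣAx̄ = (12000.00)(60.00) + (-615.75)(71.00) = 676281.60 mm³
ΣAȳ = (12000.00)(50.00) + (-615.75)(60.00) = 563054.87 mm³
x̄ = 676281.60 / 11384.25 = 59.41 mm
ȳ = 563054.87 / 11384.25 = 49.46 mm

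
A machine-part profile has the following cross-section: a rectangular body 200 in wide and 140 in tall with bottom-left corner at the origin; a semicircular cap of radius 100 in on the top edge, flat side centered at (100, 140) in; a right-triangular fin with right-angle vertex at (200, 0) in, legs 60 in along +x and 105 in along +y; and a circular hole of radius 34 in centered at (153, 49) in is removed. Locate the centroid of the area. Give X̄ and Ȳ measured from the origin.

rectangular body: A = 200 × 140 = 28000.00, centroid at (100.00, 70.00).
semicircular top: A = ½π·100² = 15707.96, centroid at (100.00, 182.44).
triangular fin: A = ½·60·105 = 3150.00, centroid at (220.00, 35.00).
hole: A = −π·34² = -3631.68, centroid at (153.00, 49.00).
ΣA = 43226.28 in²
ΣAX̄ = (28000.00)(100.00) + (15707.96)(100.00) + (3150.00)(220.00) + (-3631.68)(153.00) = 4508149.12 in³
ΣAȲ = (28000.00)(70.00) + (15707.96)(182.44) + (3150.00)(35.00) + (-3631.68)(49.00) = 4758079.15 in³
X̄ = 4508149.12 / 43226.28 = 104.29 in
Ȳ = 4758079.15 / 43226.28 = 110.07 in

X̄ = 104.29 in, Ȳ = 110.07 in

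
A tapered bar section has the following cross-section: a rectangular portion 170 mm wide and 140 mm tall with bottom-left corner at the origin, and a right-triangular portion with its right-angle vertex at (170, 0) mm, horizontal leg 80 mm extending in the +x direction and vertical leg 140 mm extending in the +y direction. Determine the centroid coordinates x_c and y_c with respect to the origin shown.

x_c = 106.27 mm, y_c = 65.56 mm

rectangular portion: A = 170 × 140 = 23800.00, centroid at (85.00, 70.00).
triangular portion: A = ½·80·140 = 5600.00, centroid at (196.67, 46.67).
ΣA = 29400.00 mm², ΣAx_c = 3124333.33 mm³, ΣAy_c = 1927333.33 mm³.
x_c = 3124333.33/29400.00 = 106.27 mm; y_c = 1927333.33/29400.00 = 65.56 mm.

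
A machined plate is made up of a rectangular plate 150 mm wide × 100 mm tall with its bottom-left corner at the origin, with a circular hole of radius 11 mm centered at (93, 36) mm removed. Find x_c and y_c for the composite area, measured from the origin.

Part | A | x̄ᵢ | ȳᵢ | A·x̄ᵢ | A·ȳᵢ
plate | 15000.00 | 75.00 | 50.00 | 1125000.00 | 750000.00
hole | -380.13 | 93.00 | 36.00 | -35352.34 | -13684.78
Σ | 14619.87 |  |  | 1089647.66 | 736315.22
x_c = 1089647.66 / 14619.87 = 74.53 mm
y_c = 736315.22 / 14619.87 = 50.36 mm

x_c = 74.53 mm, y_c = 50.36 mm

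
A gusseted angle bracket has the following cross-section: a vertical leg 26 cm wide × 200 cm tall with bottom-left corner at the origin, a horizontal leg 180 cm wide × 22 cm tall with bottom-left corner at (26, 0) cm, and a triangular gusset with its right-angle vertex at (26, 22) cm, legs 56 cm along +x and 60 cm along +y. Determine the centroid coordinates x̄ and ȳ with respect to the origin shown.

x̄ = 55.54 cm, ȳ = 58.50 cm

Part | A | x̄ᵢ | ȳᵢ | A·x̄ᵢ | A·ȳᵢ
vertical leg | 5200.00 | 13.00 | 100.00 | 67600.00 | 520000.00
horizontal leg | 3960.00 | 116.00 | 11.00 | 459360.00 | 43560.00
gusset | 1680.00 | 44.67 | 42.00 | 75040.00 | 70560.00
Σ | 10840.00 |  |  | 602000.00 | 634120.00
x̄ = 602000.00 / 10840.00 = 55.54 cm
ȳ = 634120.00 / 10840.00 = 58.50 cm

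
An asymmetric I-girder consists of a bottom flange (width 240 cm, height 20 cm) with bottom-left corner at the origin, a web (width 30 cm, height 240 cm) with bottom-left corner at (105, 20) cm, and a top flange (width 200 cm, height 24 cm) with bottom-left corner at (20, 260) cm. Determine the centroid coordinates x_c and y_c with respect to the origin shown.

x_c = 120.00 cm, y_c = 140.57 cm

Part | A | x̄ᵢ | ȳᵢ | A·x̄ᵢ | A·ȳᵢ
bottom flange | 4800.00 | 120.00 | 10.00 | 576000.00 | 48000.00
web | 7200.00 | 120.00 | 140.00 | 864000.00 | 1008000.00
top flange | 4800.00 | 120.00 | 272.00 | 576000.00 | 1305600.00
Σ | 16800.00 |  |  | 2016000.00 | 2361600.00
x_c = 2016000.00 / 16800.00 = 120.00 cm
y_c = 2361600.00 / 16800.00 = 140.57 cm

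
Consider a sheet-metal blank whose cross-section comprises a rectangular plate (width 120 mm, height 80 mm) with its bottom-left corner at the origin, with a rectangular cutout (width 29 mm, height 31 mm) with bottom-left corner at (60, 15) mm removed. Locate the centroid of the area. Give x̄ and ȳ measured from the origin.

x̄ = 58.50 mm, ȳ = 40.98 mm

Part | A | x̄ᵢ | ȳᵢ | A·x̄ᵢ | A·ȳᵢ
plate | 9600.00 | 60.00 | 40.00 | 576000.00 | 384000.00
hole | -899.00 | 74.50 | 30.50 | -66975.50 | -27419.50
Σ | 8701.00 |  |  | 509024.50 | 356580.50
x̄ = 509024.50 / 8701.00 = 58.50 mm
ȳ = 356580.50 / 8701.00 = 40.98 mm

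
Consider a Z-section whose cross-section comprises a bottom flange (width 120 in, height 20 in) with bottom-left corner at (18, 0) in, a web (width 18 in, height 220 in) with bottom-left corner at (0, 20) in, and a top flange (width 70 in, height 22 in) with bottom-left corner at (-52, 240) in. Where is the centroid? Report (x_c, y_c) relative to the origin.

x_c = 24.89 in, y_c = 117.13 in

bottom flange: A = 120 × 20 = 2400.00, centroid at (78.00, 10.00).
web: A = 18 × 220 = 3960.00, centroid at (9.00, 130.00).
top flange: A = 70 × 22 = 1540.00, centroid at (-17.00, 251.00).
ΣA = 7900.00 in², ΣAx_c = 196660.00 in³, ΣAy_c = 925340.00 in³.
x_c = 196660.00/7900.00 = 24.89 in; y_c = 925340.00/7900.00 = 117.13 in.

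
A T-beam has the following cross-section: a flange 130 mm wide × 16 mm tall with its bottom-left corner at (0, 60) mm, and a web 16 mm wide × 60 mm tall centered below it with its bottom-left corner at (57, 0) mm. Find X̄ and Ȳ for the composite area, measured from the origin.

X̄ = 65.00 mm, Ȳ = 56.00 mm

web: A = 16 × 60 = 960.00, centroid at (65.00, 30.00).
flange: A = 130 × 16 = 2080.00, centroid at (65.00, 68.00).
ΣA = 3040.00 mm², ΣAX̄ = 197600.00 mm³, ΣAȲ = 170240.00 mm³.
X̄ = 197600.00/3040.00 = 65.00 mm; Ȳ = 170240.00/3040.00 = 56.00 mm.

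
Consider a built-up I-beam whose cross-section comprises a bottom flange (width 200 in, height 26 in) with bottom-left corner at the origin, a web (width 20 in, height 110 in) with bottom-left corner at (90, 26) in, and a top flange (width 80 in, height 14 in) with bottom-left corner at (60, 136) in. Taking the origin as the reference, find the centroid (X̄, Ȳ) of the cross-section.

bottom flange: A = 200 × 26 = 5200.00, centroid at (100.00, 13.00).
web: A = 20 × 110 = 2200.00, centroid at (100.00, 81.00).
top flange: A = 80 × 14 = 1120.00, centroid at (100.00, 143.00).
ΣA = 8520.00 in², ΣAX̄ = 852000.00 in³, ΣAȲ = 405960.00 in³.
X̄ = 852000.00/8520.00 = 100.00 in; Ȳ = 405960.00/8520.00 = 47.65 in.

X̄ = 100.00 in, Ȳ = 47.65 in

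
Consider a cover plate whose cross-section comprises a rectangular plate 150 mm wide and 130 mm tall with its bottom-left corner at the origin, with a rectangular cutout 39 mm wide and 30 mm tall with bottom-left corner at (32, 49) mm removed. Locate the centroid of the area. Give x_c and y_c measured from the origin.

x_c = 76.50 mm, y_c = 65.06 mm

plate: A = 150 × 130 = 19500.00, centroid at (75.00, 65.00).
hole: A = −(39 × 30) = -1170.00, centroid at (51.50, 64.00).
ΣA = 18330.00 mm², ΣAx_c = 1402245.00 mm³, ΣAy_c = 1192620.00 mm³.
x_c = 1402245.00/18330.00 = 76.50 mm; y_c = 1192620.00/18330.00 = 65.06 mm.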